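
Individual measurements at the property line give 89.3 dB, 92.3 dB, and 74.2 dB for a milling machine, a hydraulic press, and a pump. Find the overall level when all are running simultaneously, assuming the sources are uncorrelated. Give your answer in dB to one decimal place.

For uncorrelated sources the intensities add, so convert each level to linear form, sum, and take 10·log₁₀ of the total.
Σ 10^(L/10) = 10^(89.3/10) + 10^(92.3/10) + 10^(74.2/10) = 2.576e+09.
L_total = 10·log₁₀(2.576e+09) = 94.11 dB.

94.1 dB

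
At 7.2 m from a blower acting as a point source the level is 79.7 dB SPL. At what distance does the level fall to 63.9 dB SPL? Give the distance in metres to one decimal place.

Point-source spreading drops the level by 20·log₁₀(r₂/r₁); inverting, r₂/r₁ = 10^(ΔL/20).
r₂ = 7.2·10^((79.7−63.9)/20) = 7.2·10^(15.8/20) = 44.39 m.

44.4 m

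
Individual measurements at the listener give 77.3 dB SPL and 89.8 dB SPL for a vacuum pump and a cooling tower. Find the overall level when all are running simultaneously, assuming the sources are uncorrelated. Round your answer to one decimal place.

For uncorrelated sources the intensities add, so convert each level to linear form, sum, and take 10·log₁₀ of the total.
Σ 10^(L/10) = 10^(77.3/10) + 10^(89.8/10) = 1.009e+09.
L_total = 10·log₁₀(1.009e+09) = 90.04 dB SPL.

90.0 dB SPL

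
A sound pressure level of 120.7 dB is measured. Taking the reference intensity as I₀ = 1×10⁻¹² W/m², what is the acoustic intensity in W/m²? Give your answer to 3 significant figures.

L = 10·log₁₀(I/I₀) ⇒ I = I₀·10^(L/10) = 10⁻¹² × 10^12.07.

1.17 W/m²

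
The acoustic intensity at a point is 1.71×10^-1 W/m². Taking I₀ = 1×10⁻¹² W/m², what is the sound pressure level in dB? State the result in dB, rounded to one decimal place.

I/I₀ = 1.71×10^-1/10⁻¹² = 1.71×10^11, and L = 10·log₁₀(I/I₀).
L = 10·(0.2330 + 11) = 112.33 dB.

112.3 dB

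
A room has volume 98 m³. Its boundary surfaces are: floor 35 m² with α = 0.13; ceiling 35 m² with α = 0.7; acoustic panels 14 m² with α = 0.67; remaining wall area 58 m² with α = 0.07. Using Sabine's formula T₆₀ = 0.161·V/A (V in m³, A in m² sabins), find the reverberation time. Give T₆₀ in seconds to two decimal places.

A = Σ Sᵢαᵢ = 35·0.13 + 35·0.7 + 14·0.67 + 58·0.07 = 42.49 m².
T₆₀ = 0.161·V/A = 0.161·98/42.49 = 0.371 s.

0.37 s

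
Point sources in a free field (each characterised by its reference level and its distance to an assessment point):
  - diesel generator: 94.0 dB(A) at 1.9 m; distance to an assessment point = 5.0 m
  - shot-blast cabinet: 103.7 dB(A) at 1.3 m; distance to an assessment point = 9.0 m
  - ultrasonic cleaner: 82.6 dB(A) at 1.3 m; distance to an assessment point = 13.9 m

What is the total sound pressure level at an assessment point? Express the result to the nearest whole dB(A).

Propagate each source to the receiver with L = L_ref − 20·log₁₀(r/r_ref), then add intensities.
diesel generator: 94.0 − 20·log₁₀(5.0/1.9) = 94.0 − 8.40 = 85.60 dB(A).
shot-blast cabinet: 103.7 − 20·log₁₀(9.0/1.3) = 103.7 − 16.81 = 86.89 dB(A).
ultrasonic cleaner: 82.6 − 20·log₁₀(13.9/1.3) = 82.6 − 20.58 = 62.02 dB(A).
Σ 10^(L/10) = 8.534e+08 → L_total = 10·log₁₀(8.534e+08) = 89.31 dB(A).

89 dB(A)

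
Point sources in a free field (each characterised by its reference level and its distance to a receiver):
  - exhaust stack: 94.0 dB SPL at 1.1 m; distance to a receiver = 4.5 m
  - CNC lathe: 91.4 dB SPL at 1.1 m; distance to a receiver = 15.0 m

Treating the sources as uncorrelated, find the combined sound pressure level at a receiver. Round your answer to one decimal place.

Propagate each source to the receiver with L = L_ref − 20·log₁₀(r/r_ref), then add intensities.
exhaust stack: 94.0 − 20·log₁₀(4.5/1.1) = 94.0 − 12.24 = 81.76 dB SPL.
CNC lathe: 91.4 − 20·log₁₀(15.0/1.1) = 91.4 − 22.69 = 68.71 dB SPL.
Σ 10^(L/10) = 1.575e+08 → L_total = 10·log₁₀(1.575e+08) = 81.97 dB SPL.

82.0 dB SPL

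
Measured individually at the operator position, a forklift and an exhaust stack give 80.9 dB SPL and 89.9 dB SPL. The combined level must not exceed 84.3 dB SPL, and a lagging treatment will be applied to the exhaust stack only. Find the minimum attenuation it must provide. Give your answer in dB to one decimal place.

Everything except the exhaust stack sums to 10^(80.9/10) = 1.230e+08 in linear terms, 80.90 dB SPL.
The limit corresponds to 10^(84.3/10) = 2.692e+08; subtracting the fixed part leaves 1.461e+08 for the exhaust stack, i.e. 81.65 dB SPL.
Required insertion loss = 89.9 − 81.65 = 8.25 dB.

8.3 dB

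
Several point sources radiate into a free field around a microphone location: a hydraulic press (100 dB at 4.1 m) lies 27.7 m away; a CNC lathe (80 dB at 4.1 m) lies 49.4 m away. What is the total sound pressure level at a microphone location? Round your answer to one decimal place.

83.4 dB

Propagate each source to the receiver with L = L_ref − 20·log₁₀(r/r_ref), then add intensities.
hydraulic press: 100 − 20·log₁₀(27.7/4.1) = 100 − 16.59 = 83.41 dB.
CNC lathe: 80 − 20·log₁₀(49.4/4.1) = 80 − 21.62 = 58.38 dB.
Σ 10^(L/10) = 2.198e+08 → L_total = 10·log₁₀(2.198e+08) = 83.42 dB.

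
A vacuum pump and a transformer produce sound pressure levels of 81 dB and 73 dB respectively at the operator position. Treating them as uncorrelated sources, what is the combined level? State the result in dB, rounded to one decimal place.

81.6 dB

Incoherent sources combine by intensity addition: L_total = 10·log₁₀(Σ 10^(L_i/10)).
Σ 10^(L/10) = 10^(81/10) + 10^(73/10) = 1.458e+08.
L_total = 10·log₁₀(1.458e+08) = 81.64 dB.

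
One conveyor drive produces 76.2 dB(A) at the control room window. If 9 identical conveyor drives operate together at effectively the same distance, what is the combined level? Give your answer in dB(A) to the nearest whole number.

N identical incoherent sources raise the level by 10·log₁₀ N.
L_total = 76.2 + 10·log₁₀(9) = 76.2 + 9.542 = 85.74 dB(A).

86 dB(A)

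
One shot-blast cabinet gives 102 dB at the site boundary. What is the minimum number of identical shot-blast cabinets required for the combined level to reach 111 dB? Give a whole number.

N identical sources give L₁ + 10·log₁₀ N, so require 10·log₁₀ N ≥ 111 − 102 = 9.0 dB.
N ≥ 10^(9.0/10) = 7.943, so N = 8.

8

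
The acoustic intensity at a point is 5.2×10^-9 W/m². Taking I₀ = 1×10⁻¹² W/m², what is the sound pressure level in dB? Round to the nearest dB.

37 dB

Dividing by I₀ shifts the exponent by 12: I/I₀ = 5.2×10^3.
L = 10·(0.7160 + 3) = 37.16 dB.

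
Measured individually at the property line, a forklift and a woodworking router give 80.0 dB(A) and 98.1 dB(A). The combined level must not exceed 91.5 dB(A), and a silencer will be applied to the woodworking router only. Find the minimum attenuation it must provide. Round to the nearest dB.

The untreated sources together contribute 10^(80.0/10) = 1.000e+08, i.e. 80.00 dB(A).
To meet 91.5 dB(A) overall, the treated woodworking router may contribute at most 10^(91.5/10) − 1.000e+08 = 1.313e+09, i.e. 91.18 dB(A).
Required insertion loss = 98.1 − 91.18 = 6.92 dB.

7 dB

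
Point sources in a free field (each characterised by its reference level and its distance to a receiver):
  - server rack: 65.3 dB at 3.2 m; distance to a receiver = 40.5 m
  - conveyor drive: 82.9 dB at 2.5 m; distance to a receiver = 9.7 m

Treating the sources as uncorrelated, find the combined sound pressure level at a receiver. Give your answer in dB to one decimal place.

Propagate each source to the receiver with L = L_ref − 20·log₁₀(r/r_ref), then add intensities.
server rack: 65.3 − 20·log₁₀(40.5/3.2) = 65.3 − 22.05 = 43.25 dB.
conveyor drive: 82.9 − 20·log₁₀(9.7/2.5) = 82.9 − 11.78 = 71.12 dB.
Σ 10^(L/10) = 1.297e+07 → L_total = 10·log₁₀(1.297e+07) = 71.13 dB.

71.1 dB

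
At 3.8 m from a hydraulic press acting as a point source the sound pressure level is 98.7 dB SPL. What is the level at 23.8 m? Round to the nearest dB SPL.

Point-source attenuation: ΔL = 20·log₁₀(r₂/r₁) = 20·log₁₀(23.8/3.8) = 15.936 dB.
L₂ = 98.7 − 20·log₁₀(23.8/3.8) = 98.7 − 15.936 = 82.76 dB SPL.

83 dB SPL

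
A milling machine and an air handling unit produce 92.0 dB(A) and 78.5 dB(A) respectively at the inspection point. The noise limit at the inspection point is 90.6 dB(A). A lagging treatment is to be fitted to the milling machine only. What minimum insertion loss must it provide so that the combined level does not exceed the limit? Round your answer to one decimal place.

1.7 dB

Everything except the milling machine sums to 10^(78.5/10) = 7.079e+07 in linear terms, 78.50 dB(A).
The limit corresponds to 10^(90.6/10) = 1.148e+09; subtracting the fixed part leaves 1.077e+09 for the milling machine, i.e. 90.32 dB(A).
Required insertion loss = 92.0 − 90.32 = 1.68 dB.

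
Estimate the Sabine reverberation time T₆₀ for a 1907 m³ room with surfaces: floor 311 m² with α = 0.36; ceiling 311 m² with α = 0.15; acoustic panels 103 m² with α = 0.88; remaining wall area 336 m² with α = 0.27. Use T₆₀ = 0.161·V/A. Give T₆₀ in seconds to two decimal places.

0.90 s

A = Σ Sᵢαᵢ = 311·0.36 + 311·0.15 + 103·0.88 + 336·0.27 = 339.97 m².
T₆₀ = 0.161 × 1907 / 339.97 = 0.903 s.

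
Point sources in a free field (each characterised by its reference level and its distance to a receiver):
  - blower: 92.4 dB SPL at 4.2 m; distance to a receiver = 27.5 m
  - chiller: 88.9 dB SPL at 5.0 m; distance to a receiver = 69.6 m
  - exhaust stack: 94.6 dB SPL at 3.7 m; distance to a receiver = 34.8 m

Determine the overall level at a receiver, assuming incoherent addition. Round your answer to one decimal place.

78.9 dB SPL

First find each source's level at the receiver (point-source: −20·log₁₀(r/r_ref)), then combine on an intensity basis.
blower: 92.4 − 20·log₁₀(27.5/4.2) = 92.4 − 16.32 = 76.08 dB SPL.
chiller: 88.9 − 20·log₁₀(69.6/5.0) = 88.9 − 22.87 = 66.03 dB SPL.
exhaust stack: 94.6 − 20·log₁₀(34.8/3.7) = 94.6 − 19.47 = 75.13 dB SPL.
Σ 10^(L/10) = 7.714e+07 → L_total = 10·log₁₀(7.714e+07) = 78.87 dB SPL.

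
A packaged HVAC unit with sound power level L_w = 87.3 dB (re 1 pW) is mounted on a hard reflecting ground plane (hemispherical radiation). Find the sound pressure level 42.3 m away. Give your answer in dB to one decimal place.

L_p = L_w − 10·log₁₀(2π·r²) with r = 42.3 m.
2π·r² = 1.124e+04 m², 10·log₁₀ of that is 40.509 dB.
L_p = 87.3 − 40.509 = 46.79 dB.

46.8 dB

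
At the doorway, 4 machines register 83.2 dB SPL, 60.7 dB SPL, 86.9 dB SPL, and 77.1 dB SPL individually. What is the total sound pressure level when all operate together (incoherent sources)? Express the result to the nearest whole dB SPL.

For uncorrelated sources the intensities add, so convert each level to linear form, sum, and take 10·log₁₀ of the total.
Σ 10^(L/10) = 10^(83.2/10) + 10^(60.7/10) + 10^(86.9/10) + 10^(77.1/10) = 7.512e+08.
L_total = 10·log₁₀(7.512e+08) = 88.76 dB SPL.

89 dB SPL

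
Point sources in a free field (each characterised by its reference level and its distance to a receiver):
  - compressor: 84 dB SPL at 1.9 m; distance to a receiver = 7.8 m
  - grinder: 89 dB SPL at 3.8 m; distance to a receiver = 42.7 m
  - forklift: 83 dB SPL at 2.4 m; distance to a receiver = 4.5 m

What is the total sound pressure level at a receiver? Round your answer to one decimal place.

78.9 dB SPL

Propagate each source to the receiver with L = L_ref − 20·log₁₀(r/r_ref), then add intensities.
compressor: 84 − 20·log₁₀(7.8/1.9) = 84 − 12.27 = 71.73 dB SPL.
grinder: 89 − 20·log₁₀(42.7/3.8) = 89 − 21.01 = 67.99 dB SPL.
forklift: 83 − 20·log₁₀(4.5/2.4) = 83 − 5.46 = 77.54 dB SPL.
Σ 10^(L/10) = 7.795e+07 → L_total = 10·log₁₀(7.795e+07) = 78.92 dB SPL.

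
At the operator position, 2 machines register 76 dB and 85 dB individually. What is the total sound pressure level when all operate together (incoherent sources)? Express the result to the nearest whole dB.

86 dB

Incoherent sources combine by intensity addition: L_total = 10·log₁₀(Σ 10^(L_i/10)).
Σ 10^(L/10) = 10^(76/10) + 10^(85/10) = 3.560e+08.
L_total = 10·log₁₀(3.560e+08) = 85.51 dB.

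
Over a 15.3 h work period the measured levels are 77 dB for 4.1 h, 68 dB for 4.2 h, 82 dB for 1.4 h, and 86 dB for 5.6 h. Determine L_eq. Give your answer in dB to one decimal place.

L_eq = 10·log₁₀[(1/T)·Σ tᵢ·10^(Lᵢ/10)] with T = 15.3 h.
Σ tᵢ·10^(Lᵢ/10) = 4.1·10^(77/10) + 4.2·10^(68/10) + 1.4·10^(82/10) + 5.6·10^(86/10) = 2.683e+09.
L_eq = 10·log₁₀(2.683e+09/15.3) = 82.44 dB.

82.4 dB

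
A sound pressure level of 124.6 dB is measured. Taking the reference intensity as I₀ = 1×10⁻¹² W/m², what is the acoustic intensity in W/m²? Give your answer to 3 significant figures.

2.88 W/m²

I/I₀ = 10^(124.6/10) = 2.884e+12, so I = 2.884e+12 × 10⁻¹² W/m².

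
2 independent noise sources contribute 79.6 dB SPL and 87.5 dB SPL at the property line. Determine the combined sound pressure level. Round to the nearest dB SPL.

88 dB SPL

Incoherent sources combine by intensity addition: L_total = 10·log₁₀(Σ 10^(L_i/10)).
Σ 10^(L/10) = 10^(79.6/10) + 10^(87.5/10) = 6.535e+08.
L_total = 10·log₁₀(6.535e+08) = 88.15 dB SPL.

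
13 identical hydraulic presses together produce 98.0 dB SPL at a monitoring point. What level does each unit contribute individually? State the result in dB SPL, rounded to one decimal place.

13 equal contributions raise the level by 10·log₁₀ 13 = 11.139 dB, so each unit alone gives 98.0 − 11.139.

86.9 dB SPL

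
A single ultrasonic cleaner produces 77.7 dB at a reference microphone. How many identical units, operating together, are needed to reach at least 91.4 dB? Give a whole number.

Need L₁ + 10·log₁₀ N ≥ 91.4, i.e. log₁₀ N ≥ 1.37.
N ≥ 10^(13.7/10) = 23.442, so N = 24.

24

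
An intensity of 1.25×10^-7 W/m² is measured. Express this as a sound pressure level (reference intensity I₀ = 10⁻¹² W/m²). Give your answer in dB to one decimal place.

Dividing by I₀ shifts the exponent by 12: I/I₀ = 1.25×10^5.
L = 10·(0.0969 + 5) = 50.97 dB.

51.0 dB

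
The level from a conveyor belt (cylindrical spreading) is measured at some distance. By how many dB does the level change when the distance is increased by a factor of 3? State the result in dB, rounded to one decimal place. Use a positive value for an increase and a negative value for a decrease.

-4.8 dB

With cylindrical spreading the level changes by −10·log₁₀(r₂/r₁).
ΔL = −10·log₁₀(3) = -4.77 dB.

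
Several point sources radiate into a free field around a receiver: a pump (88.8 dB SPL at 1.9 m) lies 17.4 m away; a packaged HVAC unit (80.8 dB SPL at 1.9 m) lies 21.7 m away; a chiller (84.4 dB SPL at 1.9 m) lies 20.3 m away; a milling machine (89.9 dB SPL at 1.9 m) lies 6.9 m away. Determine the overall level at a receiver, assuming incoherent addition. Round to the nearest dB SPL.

Apply inverse-square spreading to bring every level to the receiver, then sum 10^(L/10).
pump: 88.8 − 20·log₁₀(17.4/1.9) = 88.8 − 19.24 = 69.56 dB SPL.
packaged HVAC unit: 80.8 − 20·log₁₀(21.7/1.9) = 80.8 − 21.15 = 59.65 dB SPL.
chiller: 84.4 − 20·log₁₀(20.3/1.9) = 84.4 − 20.57 = 63.83 dB SPL.
milling machine: 89.9 − 20·log₁₀(6.9/1.9) = 89.9 − 11.20 = 78.70 dB SPL.
Σ 10^(L/10) = 8.648e+07 → L_total = 10·log₁₀(8.648e+07) = 79.37 dB SPL.

79 dB SPL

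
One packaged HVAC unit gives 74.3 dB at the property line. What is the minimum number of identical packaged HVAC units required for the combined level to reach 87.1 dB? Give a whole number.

The shortfall is 87.1 − 74.3 = 12.8 dB, and N units add 10·log₁₀ N, so need 10·log₁₀ N ≥ 12.8.
N ≥ 10^(12.8/10) = 19.055, so N = 20.

20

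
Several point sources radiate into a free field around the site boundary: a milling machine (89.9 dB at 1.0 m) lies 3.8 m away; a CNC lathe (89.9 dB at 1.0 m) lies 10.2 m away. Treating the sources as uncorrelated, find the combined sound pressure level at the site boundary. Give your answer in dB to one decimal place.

78.9 dB

Apply inverse-square spreading to bring every level to the receiver, then sum 10^(L/10).
milling machine: 89.9 − 20·log₁₀(3.8/1.0) = 89.9 − 11.60 = 78.30 dB.
CNC lathe: 89.9 − 20·log₁₀(10.2/1.0) = 89.9 − 20.17 = 69.73 dB.
Σ 10^(L/10) = 7.707e+07 → L_total = 10·log₁₀(7.707e+07) = 78.87 dB.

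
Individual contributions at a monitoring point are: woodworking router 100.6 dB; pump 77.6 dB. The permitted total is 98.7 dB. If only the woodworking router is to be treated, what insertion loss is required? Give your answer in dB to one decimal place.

Everything except the woodworking router sums to 10^(77.6/10) = 5.754e+07 in linear terms, 77.60 dB.
To meet 98.7 dB overall, the treated woodworking router may contribute at most 10^(98.7/10) − 5.754e+07 = 7.356e+09, i.e. 98.67 dB.
Required insertion loss = 100.6 − 98.67 = 1.93 dB.

1.9 dB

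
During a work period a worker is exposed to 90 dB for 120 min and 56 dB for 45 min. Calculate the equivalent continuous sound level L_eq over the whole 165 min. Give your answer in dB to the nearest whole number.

89 dB

L_eq = 10·log₁₀[(1/T)·Σ tᵢ·10^(Lᵢ/10)] with T = 165 min.
Σ tᵢ·10^(Lᵢ/10) = 120·10^(90/10) + 45·10^(56/10) = 1.200e+11.
L_eq = 10·log₁₀(1.200e+11/165) = 88.62 dB.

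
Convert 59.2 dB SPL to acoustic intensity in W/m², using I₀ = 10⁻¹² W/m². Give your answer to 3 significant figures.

8.32e-07 W/m²

L = 10·log₁₀(I/I₀) ⇒ I = I₀·10^(L/10) = 10⁻¹² × 10^5.92.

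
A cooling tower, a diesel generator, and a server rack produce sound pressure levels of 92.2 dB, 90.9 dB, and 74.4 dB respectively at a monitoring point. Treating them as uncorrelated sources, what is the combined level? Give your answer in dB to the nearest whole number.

For uncorrelated sources the intensities add, so convert each level to linear form, sum, and take 10·log₁₀ of the total.
Σ 10^(L/10) = 10^(92.2/10) + 10^(90.9/10) + 10^(74.4/10) = 2.917e+09.
L_total = 10·log₁₀(2.917e+09) = 94.65 dB.

95 dB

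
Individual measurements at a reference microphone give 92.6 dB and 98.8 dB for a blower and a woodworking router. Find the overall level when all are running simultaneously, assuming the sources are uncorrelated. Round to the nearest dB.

100 dB

Incoherent sources combine by intensity addition: L_total = 10·log₁₀(Σ 10^(L_i/10)).
Σ 10^(L/10) = 10^(92.6/10) + 10^(98.8/10) = 9.405e+09.
L_total = 10·log₁₀(9.405e+09) = 99.73 dB.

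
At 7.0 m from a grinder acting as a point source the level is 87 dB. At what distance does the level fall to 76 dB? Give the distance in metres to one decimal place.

24.8 m

For a point source L₁ − L₂ = 20·log₁₀(r₂/r₁), so r₂ = r₁·10^((L₁−L₂)/20).
r₂ = 7.0·10^((87−76)/20) = 7.0·10^(11.0/20) = 24.84 m.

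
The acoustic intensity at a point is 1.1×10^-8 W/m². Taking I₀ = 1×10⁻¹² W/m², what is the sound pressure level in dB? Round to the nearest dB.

40 dB

Dividing by I₀ shifts the exponent by 12: I/I₀ = 1.1×10^4.
L = 10·(0.0414 + 4) = 40.41 dB.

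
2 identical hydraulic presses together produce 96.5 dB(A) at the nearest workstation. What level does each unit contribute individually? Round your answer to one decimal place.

For N identical incoherent sources L_total = L₁ + 10·log₁₀ N, so L₁ = 96.5 − 10·log₁₀(2) = 96.5 − 3.010.

93.5 dB(A)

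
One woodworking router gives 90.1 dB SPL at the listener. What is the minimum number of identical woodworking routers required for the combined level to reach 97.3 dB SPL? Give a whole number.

6

Need L₁ + 10·log₁₀ N ≥ 97.3, i.e. log₁₀ N ≥ 0.72.
N ≥ 10^(7.2/10) = 5.248, so N = 6.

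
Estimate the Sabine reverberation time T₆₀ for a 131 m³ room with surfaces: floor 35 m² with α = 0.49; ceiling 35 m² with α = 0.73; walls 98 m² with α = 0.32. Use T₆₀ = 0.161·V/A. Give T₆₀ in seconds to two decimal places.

Summing Sᵢαᵢ: 35·0.49 + 35·0.73 + 98·0.32 = 74.06 m².
T₆₀ = 0.161 × 131 / 74.06 = 0.285 s.

0.28 s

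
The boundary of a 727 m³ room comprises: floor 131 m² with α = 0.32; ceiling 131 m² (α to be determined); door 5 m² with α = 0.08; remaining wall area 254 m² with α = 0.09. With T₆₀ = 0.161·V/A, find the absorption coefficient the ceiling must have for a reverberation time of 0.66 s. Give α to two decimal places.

A = 0.161·V/T₆₀ = 0.161·727/0.66 = 177.34 m² sabins.
Absorption from the other surfaces = 131·0.32 + 5·0.08 + 254·0.09 = 65.18 m², so the ceiling must supply 112.16 m² over 131 m².
α = 112.16/131 = 0.856.

0.86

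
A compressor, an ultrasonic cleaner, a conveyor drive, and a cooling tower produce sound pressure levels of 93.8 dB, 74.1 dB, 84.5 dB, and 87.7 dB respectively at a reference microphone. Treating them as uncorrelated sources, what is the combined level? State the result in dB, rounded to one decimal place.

95.2 dB

Incoherent sources combine by intensity addition: L_total = 10·log₁₀(Σ 10^(L_i/10)).
Σ 10^(L/10) = 10^(93.8/10) + 10^(74.1/10) + 10^(84.5/10) + 10^(87.7/10) = 3.295e+09.
L_total = 10·log₁₀(3.295e+09) = 95.18 dB.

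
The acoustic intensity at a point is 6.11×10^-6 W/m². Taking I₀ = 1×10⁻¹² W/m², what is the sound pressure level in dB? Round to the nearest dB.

L = 10·log₁₀(I/I₀) = 10·log₁₀(6.11×10^-6/10⁻¹²) = 10·log₁₀(6.11×10^6).
L = 10·(0.7860 + 6) = 67.86 dB.

68 dB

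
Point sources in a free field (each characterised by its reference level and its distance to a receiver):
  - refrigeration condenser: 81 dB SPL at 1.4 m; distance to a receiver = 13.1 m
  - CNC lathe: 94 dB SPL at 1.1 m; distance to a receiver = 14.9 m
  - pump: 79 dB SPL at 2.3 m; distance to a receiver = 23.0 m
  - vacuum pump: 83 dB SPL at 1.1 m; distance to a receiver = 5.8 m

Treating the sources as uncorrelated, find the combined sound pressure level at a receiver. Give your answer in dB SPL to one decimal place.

Apply inverse-square spreading to bring every level to the receiver, then sum 10^(L/10).
refrigeration condenser: 81 − 20·log₁₀(13.1/1.4) = 81 − 19.42 = 61.58 dB SPL.
CNC lathe: 94 − 20·log₁₀(14.9/1.1) = 94 − 22.64 = 71.36 dB SPL.
pump: 79 − 20·log₁₀(23.0/2.3) = 79 − 20.00 = 59.00 dB SPL.
vacuum pump: 83 − 20·log₁₀(5.8/1.1) = 83 − 14.44 = 68.56 dB SPL.
Σ 10^(L/10) = 2.310e+07 → L_total = 10·log₁₀(2.310e+07) = 73.64 dB SPL.

73.6 dB SPL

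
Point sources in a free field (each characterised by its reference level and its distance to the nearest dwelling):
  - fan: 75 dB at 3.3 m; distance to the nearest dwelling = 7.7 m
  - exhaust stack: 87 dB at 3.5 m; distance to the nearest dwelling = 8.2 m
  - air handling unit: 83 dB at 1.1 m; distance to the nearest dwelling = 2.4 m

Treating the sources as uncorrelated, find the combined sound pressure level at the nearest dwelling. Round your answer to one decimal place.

81.4 dB

First find each source's level at the receiver (point-source: −20·log₁₀(r/r_ref)), then combine on an intensity basis.
fan: 75 − 20·log₁₀(7.7/3.3) = 75 − 7.36 = 67.64 dB.
exhaust stack: 87 − 20·log₁₀(8.2/3.5) = 87 − 7.39 = 79.61 dB.
air handling unit: 83 − 20·log₁₀(2.4/1.1) = 83 − 6.78 = 76.22 dB.
Σ 10^(L/10) = 1.390e+08 → L_total = 10·log₁₀(1.390e+08) = 81.43 dB.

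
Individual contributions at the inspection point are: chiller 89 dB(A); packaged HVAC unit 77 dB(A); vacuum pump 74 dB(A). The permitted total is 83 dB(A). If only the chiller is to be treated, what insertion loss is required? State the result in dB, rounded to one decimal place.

The untreated sources together contribute 10^(77/10) + 10^(74/10) = 7.524e+07, i.e. 78.76 dB(A).
The limit corresponds to 10^(83/10) = 1.995e+08; subtracting the fixed part leaves 1.243e+08 for the chiller, i.e. 80.94 dB(A).
So the chiller must be reduced from 89 to 80.94 dB(A): IL = 8.06 dB.

8.1 dB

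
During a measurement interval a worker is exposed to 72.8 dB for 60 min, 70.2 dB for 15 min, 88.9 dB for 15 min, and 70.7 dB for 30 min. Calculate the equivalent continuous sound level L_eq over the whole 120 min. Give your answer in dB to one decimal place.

L_eq = 10·log₁₀[(1/T)·Σ tᵢ·10^(Lᵢ/10)] with T = 120 min.
Σ tᵢ·10^(Lᵢ/10) = 60·10^(72.8/10) + 15·10^(70.2/10) + 15·10^(88.9/10) + 30·10^(70.7/10) = 1.330e+10.
L_eq = 10·log₁₀(1.330e+10/120) = 80.45 dB.

80.4 dB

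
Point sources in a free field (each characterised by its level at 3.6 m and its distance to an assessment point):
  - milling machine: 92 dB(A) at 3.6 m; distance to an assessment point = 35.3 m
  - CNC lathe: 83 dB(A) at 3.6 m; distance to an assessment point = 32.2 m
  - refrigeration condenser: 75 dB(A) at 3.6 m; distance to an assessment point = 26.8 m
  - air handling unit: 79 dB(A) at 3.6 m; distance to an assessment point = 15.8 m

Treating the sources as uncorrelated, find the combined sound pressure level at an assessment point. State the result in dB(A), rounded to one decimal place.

73.7 dB(A)

First find each source's level at the receiver (point-source: −20·log₁₀(r/r_ref)), then combine on an intensity basis.
milling machine: 92 − 20·log₁₀(35.3/3.6) = 92 − 19.83 = 72.17 dB(A).
CNC lathe: 83 − 20·log₁₀(32.2/3.6) = 83 − 19.03 = 63.97 dB(A).
refrigeration condenser: 75 − 20·log₁₀(26.8/3.6) = 75 − 17.44 = 57.56 dB(A).
air handling unit: 79 − 20·log₁₀(15.8/3.6) = 79 − 12.85 = 66.15 dB(A).
Σ 10^(L/10) = 2.367e+07 → L_total = 10·log₁₀(2.367e+07) = 73.74 dB(A).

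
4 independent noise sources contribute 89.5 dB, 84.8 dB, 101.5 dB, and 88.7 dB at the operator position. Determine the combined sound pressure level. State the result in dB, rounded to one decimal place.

102.1 dB

For uncorrelated sources the intensities add, so convert each level to linear form, sum, and take 10·log₁₀ of the total.
Σ 10^(L/10) = 10^(89.5/10) + 10^(84.8/10) + 10^(101.5/10) + 10^(88.7/10) = 1.606e+10.
L_total = 10·log₁₀(1.606e+10) = 102.06 dB.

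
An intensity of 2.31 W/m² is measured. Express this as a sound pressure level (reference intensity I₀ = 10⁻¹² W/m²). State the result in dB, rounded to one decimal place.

123.6 dB

I/I₀ = 2.31/10⁻¹² = 2.31×10^12, and L = 10·log₁₀(I/I₀).
L = 10·(0.3636 + 12) = 123.64 dB.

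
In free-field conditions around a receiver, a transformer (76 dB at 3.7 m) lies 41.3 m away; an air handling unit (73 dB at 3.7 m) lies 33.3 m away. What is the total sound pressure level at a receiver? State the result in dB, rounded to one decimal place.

57.5 dB

First find each source's level at the receiver (point-source: −20·log₁₀(r/r_ref)), then combine on an intensity basis.
transformer: 76 − 20·log₁₀(41.3/3.7) = 76 − 20.95 = 55.05 dB.
air handling unit: 73 − 20·log₁₀(33.3/3.7) = 73 − 19.08 = 53.92 dB.
Σ 10^(L/10) = 5.659e+05 → L_total = 10·log₁₀(5.659e+05) = 57.53 dB.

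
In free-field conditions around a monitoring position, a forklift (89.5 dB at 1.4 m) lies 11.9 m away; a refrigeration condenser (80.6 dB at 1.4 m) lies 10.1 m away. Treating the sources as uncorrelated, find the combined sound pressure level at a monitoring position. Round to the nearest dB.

Apply inverse-square spreading to bring every level to the receiver, then sum 10^(L/10).
forklift: 89.5 − 20·log₁₀(11.9/1.4) = 89.5 − 18.59 = 70.91 dB.
refrigeration condenser: 80.6 − 20·log₁₀(10.1/1.4) = 80.6 − 17.16 = 63.44 dB.
Σ 10^(L/10) = 1.454e+07 → L_total = 10·log₁₀(1.454e+07) = 71.63 dB.

72 dB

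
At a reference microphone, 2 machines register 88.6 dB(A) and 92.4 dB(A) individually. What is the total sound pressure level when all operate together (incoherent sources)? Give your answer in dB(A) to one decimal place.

93.9 dB(A)

Incoherent sources combine by intensity addition: L_total = 10·log₁₀(Σ 10^(L_i/10)).
Σ 10^(L/10) = 10^(88.6/10) + 10^(92.4/10) = 2.462e+09.
L_total = 10·log₁₀(2.462e+09) = 93.91 dB(A).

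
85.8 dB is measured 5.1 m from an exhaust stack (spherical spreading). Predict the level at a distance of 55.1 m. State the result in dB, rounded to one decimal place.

65.1 dB

Spherical spreading from a point source gives a 20·log₁₀(r₂/r₁) drop.
L₂ = 85.8 − 20·log₁₀(55.1/5.1) = 85.8 − 20.672 = 65.13 dB.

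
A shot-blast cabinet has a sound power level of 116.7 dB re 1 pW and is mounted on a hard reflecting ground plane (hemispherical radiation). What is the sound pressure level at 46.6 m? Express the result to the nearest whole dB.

The power spreads over a hemisphere of area 2π·r², so L_p = L_w − 10·log₁₀(2π·r²).
2π·r² = 1.364e+04 m², 10·log₁₀ of that is 41.350 dB.
L_p = 116.7 − 41.350 = 75.35 dB.

75 dB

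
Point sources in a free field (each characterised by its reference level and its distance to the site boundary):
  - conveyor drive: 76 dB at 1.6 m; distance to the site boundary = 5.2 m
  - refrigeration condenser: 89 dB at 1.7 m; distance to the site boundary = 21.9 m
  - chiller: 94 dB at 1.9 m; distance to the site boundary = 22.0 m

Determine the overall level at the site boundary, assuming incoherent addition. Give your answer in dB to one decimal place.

74.4 dB

Propagate each source to the receiver with L = L_ref − 20·log₁₀(r/r_ref), then add intensities.
conveyor drive: 76 − 20·log₁₀(5.2/1.6) = 76 − 10.24 = 65.76 dB.
refrigeration condenser: 89 − 20·log₁₀(21.9/1.7) = 89 − 22.20 = 66.80 dB.
chiller: 94 − 20·log₁₀(22.0/1.9) = 94 − 21.27 = 72.73 dB.
Σ 10^(L/10) = 2.729e+07 → L_total = 10·log₁₀(2.729e+07) = 74.36 dB.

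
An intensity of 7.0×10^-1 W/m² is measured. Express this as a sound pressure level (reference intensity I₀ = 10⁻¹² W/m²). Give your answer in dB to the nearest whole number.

118 dB

Dividing by I₀ shifts the exponent by 12: I/I₀ = 7.0×10^11.
L = 10·(0.8451 + 11) = 118.45 dB.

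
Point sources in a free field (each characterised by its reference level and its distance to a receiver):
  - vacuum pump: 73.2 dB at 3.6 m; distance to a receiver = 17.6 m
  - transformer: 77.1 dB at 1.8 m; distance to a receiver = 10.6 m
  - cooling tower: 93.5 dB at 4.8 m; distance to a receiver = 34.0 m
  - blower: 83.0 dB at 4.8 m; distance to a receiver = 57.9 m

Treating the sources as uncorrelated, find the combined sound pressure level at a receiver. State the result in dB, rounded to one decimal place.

Apply inverse-square spreading to bring every level to the receiver, then sum 10^(L/10).
vacuum pump: 73.2 − 20·log₁₀(17.6/3.6) = 73.2 − 13.78 = 59.42 dB.
transformer: 77.1 − 20·log₁₀(10.6/1.8) = 77.1 − 15.40 = 61.70 dB.
cooling tower: 93.5 − 20·log₁₀(34.0/4.8) = 93.5 − 17.00 = 76.50 dB.
blower: 83.0 − 20·log₁₀(57.9/4.8) = 83.0 − 21.63 = 61.37 dB.
Σ 10^(L/10) = 4.834e+07 → L_total = 10·log₁₀(4.834e+07) = 76.84 dB.

76.8 dB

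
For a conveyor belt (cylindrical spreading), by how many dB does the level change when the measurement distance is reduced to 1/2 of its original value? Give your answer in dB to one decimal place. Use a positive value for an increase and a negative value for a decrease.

A line source loses 3 dB per doubling of distance; generally ΔL = −10·log₁₀(r₂/r₁).
ΔL = −10·log₁₀(0.5) = +3.01 dB.

+3.0 dB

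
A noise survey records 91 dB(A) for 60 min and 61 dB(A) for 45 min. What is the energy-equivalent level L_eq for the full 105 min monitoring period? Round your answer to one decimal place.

88.6 dB(A)

Weight each interval's intensity by its duration and average over T = 105 min:
Σ tᵢ·10^(Lᵢ/10) = 60·10^(91/10) + 45·10^(61/10) = 7.559e+10.
L_eq = 10·log₁₀(7.559e+10/105) = 88.57 dB(A).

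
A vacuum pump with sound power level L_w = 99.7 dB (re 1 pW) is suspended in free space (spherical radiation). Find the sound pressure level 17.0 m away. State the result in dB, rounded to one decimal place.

64.1 dB

The power spreads over a sphere of area 4π·r², so L_p = L_w − 10·log₁₀(4π·r²).
4π·r² = 3632 m², 10·log₁₀ of that is 35.601 dB.
L_p = 99.7 − 35.601 = 64.10 dB.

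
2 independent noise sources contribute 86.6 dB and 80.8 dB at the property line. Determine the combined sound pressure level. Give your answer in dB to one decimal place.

87.6 dB

For uncorrelated sources the intensities add, so convert each level to linear form, sum, and take 10·log₁₀ of the total.
Σ 10^(L/10) = 10^(86.6/10) + 10^(80.8/10) = 5.773e+08.
L_total = 10·log₁₀(5.773e+08) = 87.61 dB.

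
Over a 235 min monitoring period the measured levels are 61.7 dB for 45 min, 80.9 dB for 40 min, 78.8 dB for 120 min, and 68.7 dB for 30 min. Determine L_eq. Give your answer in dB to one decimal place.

77.8 dB

Weight each interval's intensity by its duration and average over T = 235 min:
Σ tᵢ·10^(Lᵢ/10) = 45·10^(61.7/10) + 40·10^(80.9/10) + 120·10^(78.8/10) + 30·10^(68.7/10) = 1.431e+10.
L_eq = 10·log₁₀(1.431e+10/235) = 77.85 dB.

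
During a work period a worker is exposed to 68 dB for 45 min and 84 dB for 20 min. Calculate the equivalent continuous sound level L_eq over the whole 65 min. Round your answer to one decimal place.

79.1 dB

The energy average is taken in the linear domain: L_eq = 10·log₁₀[(Σ tᵢ·10^(Lᵢ/10))/T], T = 65 min.
Σ tᵢ·10^(Lᵢ/10) = 45·10^(68/10) + 20·10^(84/10) = 5.308e+09.
L_eq = 10·log₁₀(5.308e+09/65) = 79.12 dB.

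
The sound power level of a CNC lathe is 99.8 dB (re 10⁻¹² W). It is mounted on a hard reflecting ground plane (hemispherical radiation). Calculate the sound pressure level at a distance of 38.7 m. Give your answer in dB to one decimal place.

60.1 dB

L_p = L_w − 10·log₁₀(2π·r²) with r = 38.7 m.
2π·r² = 9410 m², 10·log₁₀ of that is 39.736 dB.
L_p = 99.8 − 39.736 = 60.06 dB.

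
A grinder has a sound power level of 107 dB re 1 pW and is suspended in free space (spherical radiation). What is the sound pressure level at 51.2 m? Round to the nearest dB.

L_p = L_w − 10·log₁₀(4π·r²) with r = 51.2 m.
4π·r² = 3.294e+04 m², 10·log₁₀ of that is 45.177 dB.
L_p = 107 − 45.177 = 61.82 dB.

62 dB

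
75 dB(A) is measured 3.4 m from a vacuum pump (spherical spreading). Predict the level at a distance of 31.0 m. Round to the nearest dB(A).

Point-source attenuation: ΔL = 20·log₁₀(r₂/r₁) = 20·log₁₀(31.0/3.4) = 19.198 dB.
L₂ = 75 − 20·log₁₀(31.0/3.4) = 75 − 19.198 = 55.80 dB(A).

56 dB(A)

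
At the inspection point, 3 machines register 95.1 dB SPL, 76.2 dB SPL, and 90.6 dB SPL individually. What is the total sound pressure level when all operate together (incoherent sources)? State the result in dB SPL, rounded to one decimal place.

96.5 dB SPL

For uncorrelated sources the intensities add, so convert each level to linear form, sum, and take 10·log₁₀ of the total.
Σ 10^(L/10) = 10^(95.1/10) + 10^(76.2/10) + 10^(90.6/10) = 4.426e+09.
L_total = 10·log₁₀(4.426e+09) = 96.46 dB SPL.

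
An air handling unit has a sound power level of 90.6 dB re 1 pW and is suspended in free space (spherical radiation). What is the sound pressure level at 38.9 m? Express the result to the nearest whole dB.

48 dB

Free-field spherical radiation: L_p = L_w − 10·log₁₀(4π·r²), r = 38.9 m.
4π·r² = 1.902e+04 m², 10·log₁₀ of that is 42.791 dB.
L_p = 90.6 − 42.791 = 47.81 dB.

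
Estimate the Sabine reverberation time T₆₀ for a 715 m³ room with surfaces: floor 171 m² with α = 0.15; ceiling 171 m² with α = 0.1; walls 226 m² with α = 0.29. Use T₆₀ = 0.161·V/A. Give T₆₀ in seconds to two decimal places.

A = Σ Sᵢαᵢ = 171·0.15 + 171·0.1 + 226·0.29 = 108.29 m².
T₆₀ = 0.161 × 715 / 108.29 = 1.063 s.

1.06 s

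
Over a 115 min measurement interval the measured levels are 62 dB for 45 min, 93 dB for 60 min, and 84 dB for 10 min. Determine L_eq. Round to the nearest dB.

90 dB

L_eq = 10·log₁₀[(1/T)·Σ tᵢ·10^(Lᵢ/10)] with T = 115 min.
Σ tᵢ·10^(Lᵢ/10) = 45·10^(62/10) + 60·10^(93/10) + 10·10^(84/10) = 1.223e+11.
L_eq = 10·log₁₀(1.223e+11/115) = 90.27 dB.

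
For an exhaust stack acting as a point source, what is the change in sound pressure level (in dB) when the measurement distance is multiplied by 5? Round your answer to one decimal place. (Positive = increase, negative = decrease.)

-14.0 dB

A point source loses 6 dB per doubling of distance; generally ΔL = −20·log₁₀(r₂/r₁).
ΔL = −20·log₁₀(5) = -13.98 dB.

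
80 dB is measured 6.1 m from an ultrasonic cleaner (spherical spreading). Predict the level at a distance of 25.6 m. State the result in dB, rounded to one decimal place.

67.5 dB

Point-source attenuation: ΔL = 20·log₁₀(r₂/r₁) = 20·log₁₀(25.6/6.1) = 12.458 dB.
L₂ = 80 − 20·log₁₀(25.6/6.1) = 80 − 12.458 = 67.54 dB.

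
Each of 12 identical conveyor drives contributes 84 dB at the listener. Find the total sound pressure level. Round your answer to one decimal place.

L_total = L₁ + 10·log₁₀ N for N identical incoherent sources.
L_total = 84 + 10·log₁₀(12) = 84 + 10.792 = 94.79 dB.

94.8 dB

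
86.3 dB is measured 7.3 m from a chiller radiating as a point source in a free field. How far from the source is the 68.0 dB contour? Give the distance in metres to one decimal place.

60.0 m

The 18.3 dB drop corresponds to a distance ratio of 10^(18.3/20) for a point source.
r₂ = 7.3·10^((86.3−68.0)/20) = 7.3·10^(18.3/20) = 60.02 m.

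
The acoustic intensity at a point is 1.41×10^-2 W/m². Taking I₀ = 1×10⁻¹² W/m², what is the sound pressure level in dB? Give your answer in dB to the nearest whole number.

101 dB

I/I₀ = 1.41×10^-2/10⁻¹² = 1.41×10^10, and L = 10·log₁₀(I/I₀).
L = 10·(0.1492 + 10) = 101.49 dB.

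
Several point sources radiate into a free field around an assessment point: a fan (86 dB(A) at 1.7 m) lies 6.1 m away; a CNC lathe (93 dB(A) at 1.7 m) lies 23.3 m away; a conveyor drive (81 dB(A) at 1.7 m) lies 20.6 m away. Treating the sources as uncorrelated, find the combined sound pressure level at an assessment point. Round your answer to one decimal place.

76.3 dB(A)

Apply inverse-square spreading to bring every level to the receiver, then sum 10^(L/10).
fan: 86 − 20·log₁₀(6.1/1.7) = 86 − 11.10 = 74.90 dB(A).
CNC lathe: 93 − 20·log₁₀(23.3/1.7) = 93 − 22.74 = 70.26 dB(A).
conveyor drive: 81 − 20·log₁₀(20.6/1.7) = 81 − 21.67 = 59.33 dB(A).
Σ 10^(L/10) = 4.240e+07 → L_total = 10·log₁₀(4.240e+07) = 76.27 dB(A).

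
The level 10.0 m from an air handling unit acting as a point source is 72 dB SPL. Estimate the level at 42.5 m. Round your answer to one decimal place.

59.4 dB SPL

Point-source attenuation: ΔL = 20·log₁₀(r₂/r₁) = 20·log₁₀(42.5/10.0) = 12.568 dB.
L₂ = 72 − 20·log₁₀(42.5/10.0) = 72 − 12.568 = 59.43 dB SPL.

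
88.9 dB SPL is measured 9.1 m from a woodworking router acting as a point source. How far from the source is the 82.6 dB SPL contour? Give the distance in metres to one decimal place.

18.8 m

For a point source L₁ − L₂ = 20·log₁₀(r₂/r₁), so r₂ = r₁·10^((L₁−L₂)/20).
r₂ = 9.1·10^((88.9−82.6)/20) = 9.1·10^(6.3/20) = 18.79 m.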